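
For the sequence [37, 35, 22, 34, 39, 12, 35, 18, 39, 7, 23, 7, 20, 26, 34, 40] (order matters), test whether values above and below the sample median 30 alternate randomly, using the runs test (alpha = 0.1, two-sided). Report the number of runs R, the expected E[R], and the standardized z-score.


Step 1: Compute median = 30; label A = above, B = below.
Labels in order: AABAABABABBBBBAA  (n_A = 8, n_B = 8)
Step 2: Count runs R = 9.
Step 3: Under H0 (random ordering), E[R] = 2*n_A*n_B/(n_A+n_B) + 1 = 2*8*8/16 + 1 = 9.0000.
        Var[R] = 2*n_A*n_B*(2*n_A*n_B - n_A - n_B) / ((n_A+n_B)^2 * (n_A+n_B-1)) = 14336/3840 = 3.7333.
        SD[R] = 1.9322.
Step 4: R = E[R], so z = 0 with no continuity correction.
Step 5: Two-sided p-value via normal approximation = 2*(1 - Phi(|z|)) = 1.000000.
Step 6: alpha = 0.1. fail to reject H0.

R = 9, z = 0.0000, p = 1.000000, fail to reject H0.


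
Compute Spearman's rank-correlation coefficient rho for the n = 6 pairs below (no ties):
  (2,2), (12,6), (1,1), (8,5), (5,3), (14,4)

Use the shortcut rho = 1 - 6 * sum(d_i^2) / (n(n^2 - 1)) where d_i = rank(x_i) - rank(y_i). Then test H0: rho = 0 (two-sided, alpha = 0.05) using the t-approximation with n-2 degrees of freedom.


Step 1: Rank x and y separately (midranks; no ties here).
rank(x): 2->2, 12->5, 1->1, 8->4, 5->3, 14->6
rank(y): 2->2, 6->6, 1->1, 5->5, 3->3, 4->4
Step 2: d_i = R_x(i) - R_y(i); compute d_i^2.
  (2-2)^2=0, (5-6)^2=1, (1-1)^2=0, (4-5)^2=1, (3-3)^2=0, (6-4)^2=4
sum(d^2) = 6.
Step 3: rho = 1 - 6*6 / (6*(6^2 - 1)) = 1 - 36/210 = 0.828571.
Step 4: Under H0, t = rho * sqrt((n-2)/(1-rho^2)) = 2.9598 ~ t(4).
Step 5: Two-sided p-value from the t-distribution with 4 df = 0.041563.
Step 6: alpha = 0.05. reject H0.

rho = 0.8286, p = 0.041563, reject H0 at alpha = 0.05.


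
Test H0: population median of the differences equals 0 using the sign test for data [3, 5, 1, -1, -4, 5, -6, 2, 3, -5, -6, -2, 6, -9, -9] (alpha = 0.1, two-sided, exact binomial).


Step 1: Discard zero differences. Original n = 15; n_eff = number of nonzero differences = 15.
Nonzero differences (with sign): +3, +5, +1, -1, -4, +5, -6, +2, +3, -5, -6, -2, +6, -9, -9
Step 2: Count signs: positive = 7, negative = 8.
Step 3: Under H0: P(positive) = 0.5, so the number of positives S ~ Bin(15, 0.5).
Step 4: Two-sided exact p-value = sum of Bin(15,0.5) probabilities at or below the observed probability = 1.000000.
Step 5: alpha = 0.1. fail to reject H0.

n_eff = 15, pos = 7, neg = 8, p = 1.000000, fail to reject H0.


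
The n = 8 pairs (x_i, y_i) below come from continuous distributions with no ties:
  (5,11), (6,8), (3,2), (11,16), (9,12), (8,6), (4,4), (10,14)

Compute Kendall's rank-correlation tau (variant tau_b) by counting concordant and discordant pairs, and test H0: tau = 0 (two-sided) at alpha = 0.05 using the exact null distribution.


Step 1: Enumerate the 28 unordered pairs (i,j) with i<j and classify each by sign(x_j-x_i) * sign(y_j-y_i).
  (1,2):dx=+1,dy=-3->D; (1,3):dx=-2,dy=-9->C; (1,4):dx=+6,dy=+5->C; (1,5):dx=+4,dy=+1->C
  (1,6):dx=+3,dy=-5->D; (1,7):dx=-1,dy=-7->C; (1,8):dx=+5,dy=+3->C; (2,3):dx=-3,dy=-6->C
  (2,4):dx=+5,dy=+8->C; (2,5):dx=+3,dy=+4->C; (2,6):dx=+2,dy=-2->D; (2,7):dx=-2,dy=-4->C
  (2,8):dx=+4,dy=+6->C; (3,4):dx=+8,dy=+14->C; (3,5):dx=+6,dy=+10->C; (3,6):dx=+5,dy=+4->C
  (3,7):dx=+1,dy=+2->C; (3,8):dx=+7,dy=+12->C; (4,5):dx=-2,dy=-4->C; (4,6):dx=-3,dy=-10->C
  (4,7):dx=-7,dy=-12->C; (4,8):dx=-1,dy=-2->C; (5,6):dx=-1,dy=-6->C; (5,7):dx=-5,dy=-8->C
  (5,8):dx=+1,dy=+2->C; (6,7):dx=-4,dy=-2->C; (6,8):dx=+2,dy=+8->C; (7,8):dx=+6,dy=+10->C
Step 2: C = 25, D = 3, total pairs = 28.
Step 3: tau = (C - D)/(n(n-1)/2) = (25 - 3)/28 = 0.785714.
Step 4: Exact two-sided p-value (enumerate n! = 40320 permutations of y under H0): p = 0.005506.
Step 5: alpha = 0.05. reject H0.

tau_b = 0.7857 (C=25, D=3), p = 0.005506, reject H0.


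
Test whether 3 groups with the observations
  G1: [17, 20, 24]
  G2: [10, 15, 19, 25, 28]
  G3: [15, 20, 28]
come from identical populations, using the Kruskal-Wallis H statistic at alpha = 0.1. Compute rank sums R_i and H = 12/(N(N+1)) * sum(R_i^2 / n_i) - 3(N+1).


Step 1: Combine all N = 11 observations and assign midranks.
sorted (value, group, rank): (10,G2,1), (15,G2,2.5), (15,G3,2.5), (17,G1,4), (19,G2,5), (20,G1,6.5), (20,G3,6.5), (24,G1,8), (25,G2,9), (28,G2,10.5), (28,G3,10.5)
Step 2: Sum ranks within each group.
R_1 = 18.5 (n_1 = 3)
R_2 = 28 (n_2 = 5)
R_3 = 19.5 (n_3 = 3)
Step 3: H = 12/(N(N+1)) * sum(R_i^2/n_i) - 3(N+1)
     = 12/(11*12) * (18.5^2/3 + 28^2/5 + 19.5^2/3) - 3*12
     = 0.090909 * 397.633 - 36
     = 0.148485.
Step 4: Ties present; correction factor C = 1 - 18/(11^3 - 11) = 0.986364. Corrected H = 0.148485 / 0.986364 = 0.150538.
Step 5: Under H0, H ~ chi^2(2); p-value = 0.927494.
Step 6: alpha = 0.1. fail to reject H0.

H = 0.1505, df = 2, p = 0.927494, fail to reject H0.


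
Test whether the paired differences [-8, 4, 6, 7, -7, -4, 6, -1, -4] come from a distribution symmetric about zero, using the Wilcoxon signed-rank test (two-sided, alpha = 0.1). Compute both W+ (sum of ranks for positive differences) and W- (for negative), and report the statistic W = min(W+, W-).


Step 1: Drop any zero differences (none here) and take |d_i|.
|d| = [8, 4, 6, 7, 7, 4, 6, 1, 4]
Step 2: Midrank |d_i| (ties get averaged ranks).
ranks: |8|->9, |4|->3, |6|->5.5, |7|->7.5, |7|->7.5, |4|->3, |6|->5.5, |1|->1, |4|->3
Step 3: Attach original signs; sum ranks with positive sign and with negative sign.
W+ = 3 + 5.5 + 7.5 + 5.5 = 21.5
W- = 9 + 7.5 + 3 + 1 + 3 = 23.5
(Check: W+ + W- = 45 should equal n(n+1)/2 = 45.)
Step 4: Test statistic W = min(W+, W-) = 21.5.
Step 5: Ties in |d|, so use the tie-corrected normal approximation.
        E[W] = n(n+1)/4 = 9*10/4 = 22.5.
        Tie groups: |d|=4 (t=3), |d|=6 (t=2), |d|=7 (t=2); sum(t^3 - t) = 36.
        Var[W] = n(n+1)(2n+1)/24 - sum(t^3-t)/48 = 1710/24 - 36/48 = 70.5.
        z = (W - E[W]) / sqrt(Var[W]) = (21.5 - 22.5) / 8.3964 = -0.1191.
        Two-sided p = 2*Phi(z) = 0.905198.
Step 6: alpha = 0.1. fail to reject H0.

W+ = 21.5, W- = 23.5, W = min = 21.5, p = 0.905198, fail to reject H0.


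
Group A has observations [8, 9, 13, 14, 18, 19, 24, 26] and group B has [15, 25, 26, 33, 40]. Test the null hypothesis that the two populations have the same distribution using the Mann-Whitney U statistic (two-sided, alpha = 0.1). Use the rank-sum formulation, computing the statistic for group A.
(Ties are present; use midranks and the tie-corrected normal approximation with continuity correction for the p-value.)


Step 1: Combine and sort all 13 observations; assign midranks.
sorted (value, group): (8,X), (9,X), (13,X), (14,X), (15,Y), (18,X), (19,X), (24,X), (25,Y), (26,X), (26,Y), (33,Y), (40,Y)
ranks: 8->1, 9->2, 13->3, 14->4, 15->5, 18->6, 19->7, 24->8, 25->9, 26->10.5, 26->10.5, 33->12, 40->13
Step 2: Rank sum for X: R1 = 1 + 2 + 3 + 4 + 6 + 7 + 8 + 10.5 = 41.5.
Step 3: U_X = R1 - n1(n1+1)/2 = 41.5 - 8*9/2 = 41.5 - 36 = 5.5.
       U_Y = n1*n2 - U_X = 40 - 5.5 = 34.5.
Step 4: Ties are present, so use the tie-corrected normal approximation (with continuity correction) for the p-value.
Step 5: p-value = 0.040149; compare to alpha = 0.1. reject H0.

U_X = 5.5, p = 0.040149, reject H0 at alpha = 0.1.


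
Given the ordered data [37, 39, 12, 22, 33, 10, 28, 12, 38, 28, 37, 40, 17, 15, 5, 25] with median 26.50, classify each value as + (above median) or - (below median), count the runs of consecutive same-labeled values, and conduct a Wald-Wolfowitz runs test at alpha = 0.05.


Step 1: Compute median = 26.50; label A = above, B = below.
Labels in order: AABBABABAAAABBBB  (n_A = 8, n_B = 8)
Step 2: Count runs R = 8.
Step 3: Under H0 (random ordering), E[R] = 2*n_A*n_B/(n_A+n_B) + 1 = 2*8*8/16 + 1 = 9.0000.
        Var[R] = 2*n_A*n_B*(2*n_A*n_B - n_A - n_B) / ((n_A+n_B)^2 * (n_A+n_B-1)) = 14336/3840 = 3.7333.
        SD[R] = 1.9322.
Step 4: Continuity-corrected z = (R + 0.5 - E[R]) / SD[R] = (8 + 0.5 - 9.0000) / 1.9322 = -0.2588.
Step 5: Two-sided p-value via normal approximation = 2*(1 - Phi(|z|)) = 0.795809.
Step 6: alpha = 0.05. fail to reject H0.

R = 8, z = -0.2588, p = 0.795809, fail to reject H0.


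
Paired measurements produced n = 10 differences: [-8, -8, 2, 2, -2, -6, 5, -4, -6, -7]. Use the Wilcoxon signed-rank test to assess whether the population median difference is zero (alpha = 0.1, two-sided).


Step 1: Drop any zero differences (none here) and take |d_i|.
|d| = [8, 8, 2, 2, 2, 6, 5, 4, 6, 7]
Step 2: Midrank |d_i| (ties get averaged ranks).
ranks: |8|->9.5, |8|->9.5, |2|->2, |2|->2, |2|->2, |6|->6.5, |5|->5, |4|->4, |6|->6.5, |7|->8
Step 3: Attach original signs; sum ranks with positive sign and with negative sign.
W+ = 2 + 2 + 5 = 9
W- = 9.5 + 9.5 + 2 + 6.5 + 4 + 6.5 + 8 = 46
(Check: W+ + W- = 55 should equal n(n+1)/2 = 55.)
Step 4: Test statistic W = min(W+, W-) = 9.
Step 5: Ties in |d|, so use the tie-corrected normal approximation.
        E[W] = n(n+1)/4 = 10*11/4 = 27.5.
        Tie groups: |d|=2 (t=3), |d|=6 (t=2), |d|=8 (t=2); sum(t^3 - t) = 36.
        Var[W] = n(n+1)(2n+1)/24 - sum(t^3-t)/48 = 2310/24 - 36/48 = 95.5.
        z = (W - E[W]) / sqrt(Var[W]) = (9 - 27.5) / 9.7724 = -1.8931.
        Two-sided p = 2*Phi(z) = 0.058347.
Step 6: alpha = 0.1. reject H0.

W+ = 9, W- = 46, W = min = 9, p = 0.058347, reject H0.


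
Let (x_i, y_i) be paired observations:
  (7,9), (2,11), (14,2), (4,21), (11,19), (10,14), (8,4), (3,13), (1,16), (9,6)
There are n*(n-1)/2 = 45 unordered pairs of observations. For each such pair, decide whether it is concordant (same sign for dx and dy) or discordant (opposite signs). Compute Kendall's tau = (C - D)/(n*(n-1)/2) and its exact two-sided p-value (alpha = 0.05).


Step 1: Enumerate the 45 unordered pairs (i,j) with i<j and classify each by sign(x_j-x_i) * sign(y_j-y_i).
  (1,2):dx=-5,dy=+2->D; (1,3):dx=+7,dy=-7->D; (1,4):dx=-3,dy=+12->D; (1,5):dx=+4,dy=+10->C
  (1,6):dx=+3,dy=+5->C; (1,7):dx=+1,dy=-5->D; (1,8):dx=-4,dy=+4->D; (1,9):dx=-6,dy=+7->D
  (1,10):dx=+2,dy=-3->D; (2,3):dx=+12,dy=-9->D; (2,4):dx=+2,dy=+10->C; (2,5):dx=+9,dy=+8->C
  (2,6):dx=+8,dy=+3->C; (2,7):dx=+6,dy=-7->D; (2,8):dx=+1,dy=+2->C; (2,9):dx=-1,dy=+5->D
  (2,10):dx=+7,dy=-5->D; (3,4):dx=-10,dy=+19->D; (3,5):dx=-3,dy=+17->D; (3,6):dx=-4,dy=+12->D
  (3,7):dx=-6,dy=+2->D; (3,8):dx=-11,dy=+11->D; (3,9):dx=-13,dy=+14->D; (3,10):dx=-5,dy=+4->D
  (4,5):dx=+7,dy=-2->D; (4,6):dx=+6,dy=-7->D; (4,7):dx=+4,dy=-17->D; (4,8):dx=-1,dy=-8->C
  (4,9):dx=-3,dy=-5->C; (4,10):dx=+5,dy=-15->D; (5,6):dx=-1,dy=-5->C; (5,7):dx=-3,dy=-15->C
  (5,8):dx=-8,dy=-6->C; (5,9):dx=-10,dy=-3->C; (5,10):dx=-2,dy=-13->C; (6,7):dx=-2,dy=-10->C
  (6,8):dx=-7,dy=-1->C; (6,9):dx=-9,dy=+2->D; (6,10):dx=-1,dy=-8->C; (7,8):dx=-5,dy=+9->D
  (7,9):dx=-7,dy=+12->D; (7,10):dx=+1,dy=+2->C; (8,9):dx=-2,dy=+3->D; (8,10):dx=+6,dy=-7->D
  (9,10):dx=+8,dy=-10->D
Step 2: C = 17, D = 28, total pairs = 45.
Step 3: tau = (C - D)/(n(n-1)/2) = (17 - 28)/45 = -0.244444.
Step 4: Exact two-sided p-value (enumerate n! = 3628800 permutations of y under H0): p = 0.380720.
Step 5: alpha = 0.05. fail to reject H0.

tau_b = -0.2444 (C=17, D=28), p = 0.380720, fail to reject H0.


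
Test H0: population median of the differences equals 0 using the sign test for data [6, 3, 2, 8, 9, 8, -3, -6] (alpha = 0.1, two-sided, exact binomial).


Step 1: Discard zero differences. Original n = 8; n_eff = number of nonzero differences = 8.
Nonzero differences (with sign): +6, +3, +2, +8, +9, +8, -3, -6
Step 2: Count signs: positive = 6, negative = 2.
Step 3: Under H0: P(positive) = 0.5, so the number of positives S ~ Bin(8, 0.5).
Step 4: Two-sided exact p-value = sum of Bin(8,0.5) probabilities at or below the observed probability = 0.289062.
Step 5: alpha = 0.1. fail to reject H0.

n_eff = 8, pos = 6, neg = 2, p = 0.289062, fail to reject H0.


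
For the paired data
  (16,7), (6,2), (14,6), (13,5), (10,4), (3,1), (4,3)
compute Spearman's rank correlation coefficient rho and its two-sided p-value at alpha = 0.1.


Step 1: Rank x and y separately (midranks; no ties here).
rank(x): 16->7, 6->3, 14->6, 13->5, 10->4, 3->1, 4->2
rank(y): 7->7, 2->2, 6->6, 5->5, 4->4, 1->1, 3->3
Step 2: d_i = R_x(i) - R_y(i); compute d_i^2.
  (7-7)^2=0, (3-2)^2=1, (6-6)^2=0, (5-5)^2=0, (4-4)^2=0, (1-1)^2=0, (2-3)^2=1
sum(d^2) = 2.
Step 3: rho = 1 - 6*2 / (7*(7^2 - 1)) = 1 - 12/336 = 0.964286.
Step 4: Under H0, t = rho * sqrt((n-2)/(1-rho^2)) = 8.1408 ~ t(5).
Step 5: Two-sided p-value from the t-distribution with 5 df = 0.000454.
Step 6: alpha = 0.1. reject H0.

rho = 0.9643, p = 0.000454, reject H0 at alpha = 0.1.


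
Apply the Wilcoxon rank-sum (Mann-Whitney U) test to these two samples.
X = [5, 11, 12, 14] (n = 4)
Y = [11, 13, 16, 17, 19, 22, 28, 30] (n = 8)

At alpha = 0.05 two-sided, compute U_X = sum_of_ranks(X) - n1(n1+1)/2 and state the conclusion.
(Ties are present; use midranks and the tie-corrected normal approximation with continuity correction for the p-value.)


Step 1: Combine and sort all 12 observations; assign midranks.
sorted (value, group): (5,X), (11,X), (11,Y), (12,X), (13,Y), (14,X), (16,Y), (17,Y), (19,Y), (22,Y), (28,Y), (30,Y)
ranks: 5->1, 11->2.5, 11->2.5, 12->4, 13->5, 14->6, 16->7, 17->8, 19->9, 22->10, 28->11, 30->12
Step 2: Rank sum for X: R1 = 1 + 2.5 + 4 + 6 = 13.5.
Step 3: U_X = R1 - n1(n1+1)/2 = 13.5 - 4*5/2 = 13.5 - 10 = 3.5.
       U_Y = n1*n2 - U_X = 32 - 3.5 = 28.5.
Step 4: Ties are present, so use the tie-corrected normal approximation (with continuity correction) for the p-value.
Step 5: p-value = 0.041184; compare to alpha = 0.05. reject H0.

U_X = 3.5, p = 0.041184, reject H0 at alpha = 0.05.


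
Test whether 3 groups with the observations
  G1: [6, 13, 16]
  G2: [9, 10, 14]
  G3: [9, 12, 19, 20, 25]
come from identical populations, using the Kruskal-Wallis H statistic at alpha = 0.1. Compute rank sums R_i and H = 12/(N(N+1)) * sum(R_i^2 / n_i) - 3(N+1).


Step 1: Combine all N = 11 observations and assign midranks.
sorted (value, group, rank): (6,G1,1), (9,G2,2.5), (9,G3,2.5), (10,G2,4), (12,G3,5), (13,G1,6), (14,G2,7), (16,G1,8), (19,G3,9), (20,G3,10), (25,G3,11)
Step 2: Sum ranks within each group.
R_1 = 15 (n_1 = 3)
R_2 = 13.5 (n_2 = 3)
R_3 = 37.5 (n_3 = 5)
Step 3: H = 12/(N(N+1)) * sum(R_i^2/n_i) - 3(N+1)
     = 12/(11*12) * (15^2/3 + 13.5^2/3 + 37.5^2/5) - 3*12
     = 0.090909 * 417 - 36
     = 1.909091.
Step 4: Ties present; correction factor C = 1 - 6/(11^3 - 11) = 0.995455. Corrected H = 1.909091 / 0.995455 = 1.917808.
Step 5: Under H0, H ~ chi^2(2); p-value = 0.383313.
Step 6: alpha = 0.1. fail to reject H0.

H = 1.9178, df = 2, p = 0.383313, fail to reject H0.


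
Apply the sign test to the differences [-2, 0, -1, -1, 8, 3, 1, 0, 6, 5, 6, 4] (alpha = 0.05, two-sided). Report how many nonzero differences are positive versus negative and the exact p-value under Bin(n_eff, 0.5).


Step 1: Discard zero differences. Original n = 12; n_eff = number of nonzero differences = 10.
Nonzero differences (with sign): -2, -1, -1, +8, +3, +1, +6, +5, +6, +4
Step 2: Count signs: positive = 7, negative = 3.
Step 3: Under H0: P(positive) = 0.5, so the number of positives S ~ Bin(10, 0.5).
Step 4: Two-sided exact p-value = sum of Bin(10,0.5) probabilities at or below the observed probability = 0.343750.
Step 5: alpha = 0.05. fail to reject H0.

n_eff = 10, pos = 7, neg = 3, p = 0.343750, fail to reject H0.


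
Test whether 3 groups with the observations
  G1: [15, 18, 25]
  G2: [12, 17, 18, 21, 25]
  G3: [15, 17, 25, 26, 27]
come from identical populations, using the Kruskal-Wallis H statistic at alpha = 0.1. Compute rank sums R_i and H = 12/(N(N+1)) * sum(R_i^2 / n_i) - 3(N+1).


Step 1: Combine all N = 13 observations and assign midranks.
sorted (value, group, rank): (12,G2,1), (15,G1,2.5), (15,G3,2.5), (17,G2,4.5), (17,G3,4.5), (18,G1,6.5), (18,G2,6.5), (21,G2,8), (25,G1,10), (25,G2,10), (25,G3,10), (26,G3,12), (27,G3,13)
Step 2: Sum ranks within each group.
R_1 = 19 (n_1 = 3)
R_2 = 30 (n_2 = 5)
R_3 = 42 (n_3 = 5)
Step 3: H = 12/(N(N+1)) * sum(R_i^2/n_i) - 3(N+1)
     = 12/(13*14) * (19^2/3 + 30^2/5 + 42^2/5) - 3*14
     = 0.065934 * 653.133 - 42
     = 1.063736.
Step 4: Ties present; correction factor C = 1 - 42/(13^3 - 13) = 0.980769. Corrected H = 1.063736 / 0.980769 = 1.084594.
Step 5: Under H0, H ~ chi^2(2); p-value = 0.581411.
Step 6: alpha = 0.1. fail to reject H0.

H = 1.0846, df = 2, p = 0.581411, fail to reject H0.


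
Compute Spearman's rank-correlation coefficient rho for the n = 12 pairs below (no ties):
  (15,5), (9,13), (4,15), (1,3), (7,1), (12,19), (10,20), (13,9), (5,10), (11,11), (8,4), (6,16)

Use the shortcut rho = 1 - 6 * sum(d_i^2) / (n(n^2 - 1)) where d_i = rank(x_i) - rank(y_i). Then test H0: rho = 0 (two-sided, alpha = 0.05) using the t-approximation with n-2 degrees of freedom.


Step 1: Rank x and y separately (midranks; no ties here).
rank(x): 15->12, 9->7, 4->2, 1->1, 7->5, 12->10, 10->8, 13->11, 5->3, 11->9, 8->6, 6->4
rank(y): 5->4, 13->8, 15->9, 3->2, 1->1, 19->11, 20->12, 9->5, 10->6, 11->7, 4->3, 16->10
Step 2: d_i = R_x(i) - R_y(i); compute d_i^2.
  (12-4)^2=64, (7-8)^2=1, (2-9)^2=49, (1-2)^2=1, (5-1)^2=16, (10-11)^2=1, (8-12)^2=16, (11-5)^2=36, (3-6)^2=9, (9-7)^2=4, (6-3)^2=9, (4-10)^2=36
sum(d^2) = 242.
Step 3: rho = 1 - 6*242 / (12*(12^2 - 1)) = 1 - 1452/1716 = 0.153846.
Step 4: Under H0, t = rho * sqrt((n-2)/(1-rho^2)) = 0.4924 ~ t(10).
Step 5: Two-sided p-value from the t-distribution with 10 df = 0.633091.
Step 6: alpha = 0.05. fail to reject H0.

rho = 0.1538, p = 0.633091, fail to reject H0 at alpha = 0.05.


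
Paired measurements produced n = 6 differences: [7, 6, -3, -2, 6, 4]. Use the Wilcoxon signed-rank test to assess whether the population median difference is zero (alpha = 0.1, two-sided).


Step 1: Drop any zero differences (none here) and take |d_i|.
|d| = [7, 6, 3, 2, 6, 4]
Step 2: Midrank |d_i| (ties get averaged ranks).
ranks: |7|->6, |6|->4.5, |3|->2, |2|->1, |6|->4.5, |4|->3
Step 3: Attach original signs; sum ranks with positive sign and with negative sign.
W+ = 6 + 4.5 + 4.5 + 3 = 18
W- = 2 + 1 = 3
(Check: W+ + W- = 21 should equal n(n+1)/2 = 21.)
Step 4: Test statistic W = min(W+, W-) = 3.
Step 5: Ties in |d|, so use the tie-corrected normal approximation.
        E[W] = n(n+1)/4 = 6*7/4 = 10.5.
        Tie groups: |d|=6 (t=2); sum(t^3 - t) = 6.
        Var[W] = n(n+1)(2n+1)/24 - sum(t^3-t)/48 = 546/24 - 6/48 = 22.625.
        z = (W - E[W]) / sqrt(Var[W]) = (3 - 10.5) / 4.7566 = -1.5768.
        Two-sided p = 2*Phi(z) = 0.114850.
Step 6: alpha = 0.1. fail to reject H0.

W+ = 18, W- = 3, W = min = 3, p = 0.114850, fail to reject H0.


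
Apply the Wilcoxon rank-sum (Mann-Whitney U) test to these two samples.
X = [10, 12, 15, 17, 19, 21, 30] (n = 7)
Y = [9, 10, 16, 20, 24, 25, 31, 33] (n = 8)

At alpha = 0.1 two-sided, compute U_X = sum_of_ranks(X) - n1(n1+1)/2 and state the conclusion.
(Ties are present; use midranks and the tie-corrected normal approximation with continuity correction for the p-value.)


Step 1: Combine and sort all 15 observations; assign midranks.
sorted (value, group): (9,Y), (10,X), (10,Y), (12,X), (15,X), (16,Y), (17,X), (19,X), (20,Y), (21,X), (24,Y), (25,Y), (30,X), (31,Y), (33,Y)
ranks: 9->1, 10->2.5, 10->2.5, 12->4, 15->5, 16->6, 17->7, 19->8, 20->9, 21->10, 24->11, 25->12, 30->13, 31->14, 33->15
Step 2: Rank sum for X: R1 = 2.5 + 4 + 5 + 7 + 8 + 10 + 13 = 49.5.
Step 3: U_X = R1 - n1(n1+1)/2 = 49.5 - 7*8/2 = 49.5 - 28 = 21.5.
       U_Y = n1*n2 - U_X = 56 - 21.5 = 34.5.
Step 4: Ties are present, so use the tie-corrected normal approximation (with continuity correction) for the p-value.
Step 5: p-value = 0.487064; compare to alpha = 0.1. fail to reject H0.

U_X = 21.5, p = 0.487064, fail to reject H0 at alpha = 0.1.


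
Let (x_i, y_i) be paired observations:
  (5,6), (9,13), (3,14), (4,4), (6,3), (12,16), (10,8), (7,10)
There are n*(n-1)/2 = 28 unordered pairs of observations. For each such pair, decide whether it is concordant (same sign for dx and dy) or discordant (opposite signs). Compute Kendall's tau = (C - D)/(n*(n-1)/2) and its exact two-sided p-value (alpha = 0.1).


Step 1: Enumerate the 28 unordered pairs (i,j) with i<j and classify each by sign(x_j-x_i) * sign(y_j-y_i).
  (1,2):dx=+4,dy=+7->C; (1,3):dx=-2,dy=+8->D; (1,4):dx=-1,dy=-2->C; (1,5):dx=+1,dy=-3->D
  (1,6):dx=+7,dy=+10->C; (1,7):dx=+5,dy=+2->C; (1,8):dx=+2,dy=+4->C; (2,3):dx=-6,dy=+1->D
  (2,4):dx=-5,dy=-9->C; (2,5):dx=-3,dy=-10->C; (2,6):dx=+3,dy=+3->C; (2,7):dx=+1,dy=-5->D
  (2,8):dx=-2,dy=-3->C; (3,4):dx=+1,dy=-10->D; (3,5):dx=+3,dy=-11->D; (3,6):dx=+9,dy=+2->C
  (3,7):dx=+7,dy=-6->D; (3,8):dx=+4,dy=-4->D; (4,5):dx=+2,dy=-1->D; (4,6):dx=+8,dy=+12->C
  (4,7):dx=+6,dy=+4->C; (4,8):dx=+3,dy=+6->C; (5,6):dx=+6,dy=+13->C; (5,7):dx=+4,dy=+5->C
  (5,8):dx=+1,dy=+7->C; (6,7):dx=-2,dy=-8->C; (6,8):dx=-5,dy=-6->C; (7,8):dx=-3,dy=+2->D
Step 2: C = 18, D = 10, total pairs = 28.
Step 3: tau = (C - D)/(n(n-1)/2) = (18 - 10)/28 = 0.285714.
Step 4: Exact two-sided p-value (enumerate n! = 40320 permutations of y under H0): p = 0.398760.
Step 5: alpha = 0.1. fail to reject H0.

tau_b = 0.2857 (C=18, D=10), p = 0.398760, fail to reject H0.


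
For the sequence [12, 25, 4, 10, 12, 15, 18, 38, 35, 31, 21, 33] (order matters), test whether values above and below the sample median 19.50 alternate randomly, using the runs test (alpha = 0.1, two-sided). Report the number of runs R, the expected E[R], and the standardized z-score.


Step 1: Compute median = 19.50; label A = above, B = below.
Labels in order: BABBBBBAAAAA  (n_A = 6, n_B = 6)
Step 2: Count runs R = 4.
Step 3: Under H0 (random ordering), E[R] = 2*n_A*n_B/(n_A+n_B) + 1 = 2*6*6/12 + 1 = 7.0000.
        Var[R] = 2*n_A*n_B*(2*n_A*n_B - n_A - n_B) / ((n_A+n_B)^2 * (n_A+n_B-1)) = 4320/1584 = 2.7273.
        SD[R] = 1.6514.
Step 4: Continuity-corrected z = (R + 0.5 - E[R]) / SD[R] = (4 + 0.5 - 7.0000) / 1.6514 = -1.5138.
Step 5: Two-sided p-value via normal approximation = 2*(1 - Phi(|z|)) = 0.130070.
Step 6: alpha = 0.1. fail to reject H0.

R = 4, z = -1.5138, p = 0.130070, fail to reject H0.


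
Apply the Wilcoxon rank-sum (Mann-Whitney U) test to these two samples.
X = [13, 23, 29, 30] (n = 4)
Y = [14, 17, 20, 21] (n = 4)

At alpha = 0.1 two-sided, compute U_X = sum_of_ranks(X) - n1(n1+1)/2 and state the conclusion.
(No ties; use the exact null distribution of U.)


Step 1: Combine and sort all 8 observations; assign midranks.
sorted (value, group): (13,X), (14,Y), (17,Y), (20,Y), (21,Y), (23,X), (29,X), (30,X)
ranks: 13->1, 14->2, 17->3, 20->4, 21->5, 23->6, 29->7, 30->8
Step 2: Rank sum for X: R1 = 1 + 6 + 7 + 8 = 22.
Step 3: U_X = R1 - n1(n1+1)/2 = 22 - 4*5/2 = 22 - 10 = 12.
       U_Y = n1*n2 - U_X = 16 - 12 = 4.
Step 4: No ties, so the exact null distribution of U (based on enumerating the C(8,4) = 70 equally likely rank assignments) gives the two-sided p-value.
Step 5: p-value = 0.342857; compare to alpha = 0.1. fail to reject H0.

U_X = 12, p = 0.342857, fail to reject H0 at alpha = 0.1.


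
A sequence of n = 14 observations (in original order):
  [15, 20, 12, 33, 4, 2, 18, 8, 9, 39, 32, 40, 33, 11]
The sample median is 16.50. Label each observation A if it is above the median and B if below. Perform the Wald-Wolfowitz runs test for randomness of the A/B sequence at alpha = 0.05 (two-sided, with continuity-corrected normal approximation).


Step 1: Compute median = 16.50; label A = above, B = below.
Labels in order: BABABBABBAAAAB  (n_A = 7, n_B = 7)
Step 2: Count runs R = 9.
Step 3: Under H0 (random ordering), E[R] = 2*n_A*n_B/(n_A+n_B) + 1 = 2*7*7/14 + 1 = 8.0000.
        Var[R] = 2*n_A*n_B*(2*n_A*n_B - n_A - n_B) / ((n_A+n_B)^2 * (n_A+n_B-1)) = 8232/2548 = 3.2308.
        SD[R] = 1.7974.
Step 4: Continuity-corrected z = (R - 0.5 - E[R]) / SD[R] = (9 - 0.5 - 8.0000) / 1.7974 = 0.2782.
Step 5: Two-sided p-value via normal approximation = 2*(1 - Phi(|z|)) = 0.780879.
Step 6: alpha = 0.05. fail to reject H0.

R = 9, z = 0.2782, p = 0.780879, fail to reject H0.


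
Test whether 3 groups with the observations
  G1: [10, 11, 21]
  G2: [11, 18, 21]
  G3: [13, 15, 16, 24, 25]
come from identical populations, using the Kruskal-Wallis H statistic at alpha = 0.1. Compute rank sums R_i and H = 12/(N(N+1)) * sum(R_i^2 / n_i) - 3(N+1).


Step 1: Combine all N = 11 observations and assign midranks.
sorted (value, group, rank): (10,G1,1), (11,G1,2.5), (11,G2,2.5), (13,G3,4), (15,G3,5), (16,G3,6), (18,G2,7), (21,G1,8.5), (21,G2,8.5), (24,G3,10), (25,G3,11)
Step 2: Sum ranks within each group.
R_1 = 12 (n_1 = 3)
R_2 = 18 (n_2 = 3)
R_3 = 36 (n_3 = 5)
Step 3: H = 12/(N(N+1)) * sum(R_i^2/n_i) - 3(N+1)
     = 12/(11*12) * (12^2/3 + 18^2/3 + 36^2/5) - 3*12
     = 0.090909 * 415.2 - 36
     = 1.745455.
Step 4: Ties present; correction factor C = 1 - 12/(11^3 - 11) = 0.990909. Corrected H = 1.745455 / 0.990909 = 1.761468.
Step 5: Under H0, H ~ chi^2(2); p-value = 0.414479.
Step 6: alpha = 0.1. fail to reject H0.

H = 1.7615, df = 2, p = 0.414479, fail to reject H0.


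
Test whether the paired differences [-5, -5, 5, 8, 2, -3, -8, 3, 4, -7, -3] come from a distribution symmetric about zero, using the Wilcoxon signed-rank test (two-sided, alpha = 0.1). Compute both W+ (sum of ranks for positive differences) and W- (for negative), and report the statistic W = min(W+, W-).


Step 1: Drop any zero differences (none here) and take |d_i|.
|d| = [5, 5, 5, 8, 2, 3, 8, 3, 4, 7, 3]
Step 2: Midrank |d_i| (ties get averaged ranks).
ranks: |5|->7, |5|->7, |5|->7, |8|->10.5, |2|->1, |3|->3, |8|->10.5, |3|->3, |4|->5, |7|->9, |3|->3
Step 3: Attach original signs; sum ranks with positive sign and with negative sign.
W+ = 7 + 10.5 + 1 + 3 + 5 = 26.5
W- = 7 + 7 + 3 + 10.5 + 9 + 3 = 39.5
(Check: W+ + W- = 66 should equal n(n+1)/2 = 66.)
Step 4: Test statistic W = min(W+, W-) = 26.5.
Step 5: Ties in |d|, so use the tie-corrected normal approximation.
        E[W] = n(n+1)/4 = 11*12/4 = 33.
        Tie groups: |d|=3 (t=3), |d|=5 (t=3), |d|=8 (t=2); sum(t^3 - t) = 54.
        Var[W] = n(n+1)(2n+1)/24 - sum(t^3-t)/48 = 3036/24 - 54/48 = 125.375.
        z = (W - E[W]) / sqrt(Var[W]) = (26.5 - 33) / 11.1971 = -0.5805.
        Two-sided p = 2*Phi(z) = 0.561572.
Step 6: alpha = 0.1. fail to reject H0.

W+ = 26.5, W- = 39.5, W = min = 26.5, p = 0.561572, fail to reject H0.


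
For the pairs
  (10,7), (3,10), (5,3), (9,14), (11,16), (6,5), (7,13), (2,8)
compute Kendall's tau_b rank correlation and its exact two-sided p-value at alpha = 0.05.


Step 1: Enumerate the 28 unordered pairs (i,j) with i<j and classify each by sign(x_j-x_i) * sign(y_j-y_i).
  (1,2):dx=-7,dy=+3->D; (1,3):dx=-5,dy=-4->C; (1,4):dx=-1,dy=+7->D; (1,5):dx=+1,dy=+9->C
  (1,6):dx=-4,dy=-2->C; (1,7):dx=-3,dy=+6->D; (1,8):dx=-8,dy=+1->D; (2,3):dx=+2,dy=-7->D
  (2,4):dx=+6,dy=+4->C; (2,5):dx=+8,dy=+6->C; (2,6):dx=+3,dy=-5->D; (2,7):dx=+4,dy=+3->C
  (2,8):dx=-1,dy=-2->C; (3,4):dx=+4,dy=+11->C; (3,5):dx=+6,dy=+13->C; (3,6):dx=+1,dy=+2->C
  (3,7):dx=+2,dy=+10->C; (3,8):dx=-3,dy=+5->D; (4,5):dx=+2,dy=+2->C; (4,6):dx=-3,dy=-9->C
  (4,7):dx=-2,dy=-1->C; (4,8):dx=-7,dy=-6->C; (5,6):dx=-5,dy=-11->C; (5,7):dx=-4,dy=-3->C
  (5,8):dx=-9,dy=-8->C; (6,7):dx=+1,dy=+8->C; (6,8):dx=-4,dy=+3->D; (7,8):dx=-5,dy=-5->C
Step 2: C = 20, D = 8, total pairs = 28.
Step 3: tau = (C - D)/(n(n-1)/2) = (20 - 8)/28 = 0.428571.
Step 4: Exact two-sided p-value (enumerate n! = 40320 permutations of y under H0): p = 0.178869.
Step 5: alpha = 0.05. fail to reject H0.

tau_b = 0.4286 (C=20, D=8), p = 0.178869, fail to reject H0.


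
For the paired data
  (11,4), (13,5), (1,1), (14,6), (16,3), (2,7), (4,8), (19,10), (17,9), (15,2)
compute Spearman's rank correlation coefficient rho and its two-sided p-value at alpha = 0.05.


Step 1: Rank x and y separately (midranks; no ties here).
rank(x): 11->4, 13->5, 1->1, 14->6, 16->8, 2->2, 4->3, 19->10, 17->9, 15->7
rank(y): 4->4, 5->5, 1->1, 6->6, 3->3, 7->7, 8->8, 10->10, 9->9, 2->2
Step 2: d_i = R_x(i) - R_y(i); compute d_i^2.
  (4-4)^2=0, (5-5)^2=0, (1-1)^2=0, (6-6)^2=0, (8-3)^2=25, (2-7)^2=25, (3-8)^2=25, (10-10)^2=0, (9-9)^2=0, (7-2)^2=25
sum(d^2) = 100.
Step 3: rho = 1 - 6*100 / (10*(10^2 - 1)) = 1 - 600/990 = 0.393939.
Step 4: Under H0, t = rho * sqrt((n-2)/(1-rho^2)) = 1.2123 ~ t(8).
Step 5: Two-sided p-value from the t-distribution with 8 df = 0.259998.
Step 6: alpha = 0.05. fail to reject H0.

rho = 0.3939, p = 0.259998, fail to reject H0 at alpha = 0.05.


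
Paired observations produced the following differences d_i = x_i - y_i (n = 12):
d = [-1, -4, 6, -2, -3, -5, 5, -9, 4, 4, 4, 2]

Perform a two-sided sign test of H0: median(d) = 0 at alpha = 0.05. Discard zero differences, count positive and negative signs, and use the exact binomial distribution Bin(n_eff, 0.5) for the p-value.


Step 1: Discard zero differences. Original n = 12; n_eff = number of nonzero differences = 12.
Nonzero differences (with sign): -1, -4, +6, -2, -3, -5, +5, -9, +4, +4, +4, +2
Step 2: Count signs: positive = 6, negative = 6.
Step 3: Under H0: P(positive) = 0.5, so the number of positives S ~ Bin(12, 0.5).
Step 4: Two-sided exact p-value = sum of Bin(12,0.5) probabilities at or below the observed probability = 1.000000.
Step 5: alpha = 0.05. fail to reject H0.

n_eff = 12, pos = 6, neg = 6, p = 1.000000, fail to reject H0.


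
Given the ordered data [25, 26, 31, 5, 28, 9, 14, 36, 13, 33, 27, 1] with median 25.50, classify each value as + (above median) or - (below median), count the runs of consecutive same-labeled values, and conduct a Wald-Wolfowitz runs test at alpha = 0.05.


Step 1: Compute median = 25.50; label A = above, B = below.
Labels in order: BAABABBABAAB  (n_A = 6, n_B = 6)
Step 2: Count runs R = 9.
Step 3: Under H0 (random ordering), E[R] = 2*n_A*n_B/(n_A+n_B) + 1 = 2*6*6/12 + 1 = 7.0000.
        Var[R] = 2*n_A*n_B*(2*n_A*n_B - n_A - n_B) / ((n_A+n_B)^2 * (n_A+n_B-1)) = 4320/1584 = 2.7273.
        SD[R] = 1.6514.
Step 4: Continuity-corrected z = (R - 0.5 - E[R]) / SD[R] = (9 - 0.5 - 7.0000) / 1.6514 = 0.9083.
Step 5: Two-sided p-value via normal approximation = 2*(1 - Phi(|z|)) = 0.363722.
Step 6: alpha = 0.05. fail to reject H0.

R = 9, z = 0.9083, p = 0.363722, fail to reject H0.


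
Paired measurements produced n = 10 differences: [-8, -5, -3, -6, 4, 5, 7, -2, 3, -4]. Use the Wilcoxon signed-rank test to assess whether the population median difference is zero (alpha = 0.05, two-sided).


Step 1: Drop any zero differences (none here) and take |d_i|.
|d| = [8, 5, 3, 6, 4, 5, 7, 2, 3, 4]
Step 2: Midrank |d_i| (ties get averaged ranks).
ranks: |8|->10, |5|->6.5, |3|->2.5, |6|->8, |4|->4.5, |5|->6.5, |7|->9, |2|->1, |3|->2.5, |4|->4.5
Step 3: Attach original signs; sum ranks with positive sign and with negative sign.
W+ = 4.5 + 6.5 + 9 + 2.5 = 22.5
W- = 10 + 6.5 + 2.5 + 8 + 1 + 4.5 = 32.5
(Check: W+ + W- = 55 should equal n(n+1)/2 = 55.)
Step 4: Test statistic W = min(W+, W-) = 22.5.
Step 5: Ties in |d|, so use the tie-corrected normal approximation.
        E[W] = n(n+1)/4 = 10*11/4 = 27.5.
        Tie groups: |d|=3 (t=2), |d|=4 (t=2), |d|=5 (t=2); sum(t^3 - t) = 18.
        Var[W] = n(n+1)(2n+1)/24 - sum(t^3-t)/48 = 2310/24 - 18/48 = 95.875.
        z = (W - E[W]) / sqrt(Var[W]) = (22.5 - 27.5) / 9.7916 = -0.5106.
        Two-sided p = 2*Phi(z) = 0.609601.
Step 6: alpha = 0.05. fail to reject H0.

W+ = 22.5, W- = 32.5, W = min = 22.5, p = 0.609601, fail to reject H0.


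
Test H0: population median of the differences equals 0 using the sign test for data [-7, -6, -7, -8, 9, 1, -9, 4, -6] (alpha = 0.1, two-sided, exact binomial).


Step 1: Discard zero differences. Original n = 9; n_eff = number of nonzero differences = 9.
Nonzero differences (with sign): -7, -6, -7, -8, +9, +1, -9, +4, -6
Step 2: Count signs: positive = 3, negative = 6.
Step 3: Under H0: P(positive) = 0.5, so the number of positives S ~ Bin(9, 0.5).
Step 4: Two-sided exact p-value = sum of Bin(9,0.5) probabilities at or below the observed probability = 0.507812.
Step 5: alpha = 0.1. fail to reject H0.

n_eff = 9, pos = 3, neg = 6, p = 0.507812, fail to reject H0.


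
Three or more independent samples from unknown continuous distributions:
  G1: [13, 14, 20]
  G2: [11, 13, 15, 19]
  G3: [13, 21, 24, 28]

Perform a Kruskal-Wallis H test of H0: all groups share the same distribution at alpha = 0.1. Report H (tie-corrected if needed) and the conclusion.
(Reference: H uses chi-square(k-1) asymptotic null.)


Step 1: Combine all N = 11 observations and assign midranks.
sorted (value, group, rank): (11,G2,1), (13,G1,3), (13,G2,3), (13,G3,3), (14,G1,5), (15,G2,6), (19,G2,7), (20,G1,8), (21,G3,9), (24,G3,10), (28,G3,11)
Step 2: Sum ranks within each group.
R_1 = 16 (n_1 = 3)
R_2 = 17 (n_2 = 4)
R_3 = 33 (n_3 = 4)
Step 3: H = 12/(N(N+1)) * sum(R_i^2/n_i) - 3(N+1)
     = 12/(11*12) * (16^2/3 + 17^2/4 + 33^2/4) - 3*12
     = 0.090909 * 429.833 - 36
     = 3.075758.
Step 4: Ties present; correction factor C = 1 - 24/(11^3 - 11) = 0.981818. Corrected H = 3.075758 / 0.981818 = 3.132716.
Step 5: Under H0, H ~ chi^2(2); p-value = 0.208804.
Step 6: alpha = 0.1. fail to reject H0.

H = 3.1327, df = 2, p = 0.208804, fail to reject H0.


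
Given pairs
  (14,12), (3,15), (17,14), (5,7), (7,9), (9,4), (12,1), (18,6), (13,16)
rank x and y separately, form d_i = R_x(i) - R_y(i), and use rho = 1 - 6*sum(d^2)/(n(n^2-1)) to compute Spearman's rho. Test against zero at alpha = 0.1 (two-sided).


Step 1: Rank x and y separately (midranks; no ties here).
rank(x): 14->7, 3->1, 17->8, 5->2, 7->3, 9->4, 12->5, 18->9, 13->6
rank(y): 12->6, 15->8, 14->7, 7->4, 9->5, 4->2, 1->1, 6->3, 16->9
Step 2: d_i = R_x(i) - R_y(i); compute d_i^2.
  (7-6)^2=1, (1-8)^2=49, (8-7)^2=1, (2-4)^2=4, (3-5)^2=4, (4-2)^2=4, (5-1)^2=16, (9-3)^2=36, (6-9)^2=9
sum(d^2) = 124.
Step 3: rho = 1 - 6*124 / (9*(9^2 - 1)) = 1 - 744/720 = -0.033333.
Step 4: Under H0, t = rho * sqrt((n-2)/(1-rho^2)) = -0.0882 ~ t(7).
Step 5: Two-sided p-value from the t-distribution with 7 df = 0.932157.
Step 6: alpha = 0.1. fail to reject H0.

rho = -0.0333, p = 0.932157, fail to reject H0 at alpha = 0.1.


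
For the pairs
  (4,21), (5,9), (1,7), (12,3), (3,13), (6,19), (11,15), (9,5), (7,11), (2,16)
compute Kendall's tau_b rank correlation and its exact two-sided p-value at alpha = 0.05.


Step 1: Enumerate the 45 unordered pairs (i,j) with i<j and classify each by sign(x_j-x_i) * sign(y_j-y_i).
  (1,2):dx=+1,dy=-12->D; (1,3):dx=-3,dy=-14->C; (1,4):dx=+8,dy=-18->D; (1,5):dx=-1,dy=-8->C
  (1,6):dx=+2,dy=-2->D; (1,7):dx=+7,dy=-6->D; (1,8):dx=+5,dy=-16->D; (1,9):dx=+3,dy=-10->D
  (1,10):dx=-2,dy=-5->C; (2,3):dx=-4,dy=-2->C; (2,4):dx=+7,dy=-6->D; (2,5):dx=-2,dy=+4->D
  (2,6):dx=+1,dy=+10->C; (2,7):dx=+6,dy=+6->C; (2,8):dx=+4,dy=-4->D; (2,9):dx=+2,dy=+2->C
  (2,10):dx=-3,dy=+7->D; (3,4):dx=+11,dy=-4->D; (3,5):dx=+2,dy=+6->C; (3,6):dx=+5,dy=+12->C
  (3,7):dx=+10,dy=+8->C; (3,8):dx=+8,dy=-2->D; (3,9):dx=+6,dy=+4->C; (3,10):dx=+1,dy=+9->C
  (4,5):dx=-9,dy=+10->D; (4,6):dx=-6,dy=+16->D; (4,7):dx=-1,dy=+12->D; (4,8):dx=-3,dy=+2->D
  (4,9):dx=-5,dy=+8->D; (4,10):dx=-10,dy=+13->D; (5,6):dx=+3,dy=+6->C; (5,7):dx=+8,dy=+2->C
  (5,8):dx=+6,dy=-8->D; (5,9):dx=+4,dy=-2->D; (5,10):dx=-1,dy=+3->D; (6,7):dx=+5,dy=-4->D
  (6,8):dx=+3,dy=-14->D; (6,9):dx=+1,dy=-8->D; (6,10):dx=-4,dy=-3->C; (7,8):dx=-2,dy=-10->C
  (7,9):dx=-4,dy=-4->C; (7,10):dx=-9,dy=+1->D; (8,9):dx=-2,dy=+6->D; (8,10):dx=-7,dy=+11->D
  (9,10):dx=-5,dy=+5->D
Step 2: C = 17, D = 28, total pairs = 45.
Step 3: tau = (C - D)/(n(n-1)/2) = (17 - 28)/45 = -0.244444.
Step 4: Exact two-sided p-value (enumerate n! = 3628800 permutations of y under H0): p = 0.380720.
Step 5: alpha = 0.05. fail to reject H0.

tau_b = -0.2444 (C=17, D=28), p = 0.380720, fail to reject H0.


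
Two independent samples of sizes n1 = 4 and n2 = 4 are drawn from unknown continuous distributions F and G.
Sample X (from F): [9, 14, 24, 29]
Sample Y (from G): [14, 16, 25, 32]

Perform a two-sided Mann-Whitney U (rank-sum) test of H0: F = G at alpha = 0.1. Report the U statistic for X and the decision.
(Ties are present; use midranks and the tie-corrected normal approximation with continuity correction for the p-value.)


Step 1: Combine and sort all 8 observations; assign midranks.
sorted (value, group): (9,X), (14,X), (14,Y), (16,Y), (24,X), (25,Y), (29,X), (32,Y)
ranks: 9->1, 14->2.5, 14->2.5, 16->4, 24->5, 25->6, 29->7, 32->8
Step 2: Rank sum for X: R1 = 1 + 2.5 + 5 + 7 = 15.5.
Step 3: U_X = R1 - n1(n1+1)/2 = 15.5 - 4*5/2 = 15.5 - 10 = 5.5.
       U_Y = n1*n2 - U_X = 16 - 5.5 = 10.5.
Step 4: Ties are present, so use the tie-corrected normal approximation (with continuity correction) for the p-value.
Step 5: p-value = 0.561363; compare to alpha = 0.1. fail to reject H0.

U_X = 5.5, p = 0.561363, fail to reject H0 at alpha = 0.1.


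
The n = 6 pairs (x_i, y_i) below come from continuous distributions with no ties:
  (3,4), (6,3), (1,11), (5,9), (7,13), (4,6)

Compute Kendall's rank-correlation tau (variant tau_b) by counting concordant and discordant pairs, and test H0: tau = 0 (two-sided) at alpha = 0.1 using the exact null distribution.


Step 1: Enumerate the 15 unordered pairs (i,j) with i<j and classify each by sign(x_j-x_i) * sign(y_j-y_i).
  (1,2):dx=+3,dy=-1->D; (1,3):dx=-2,dy=+7->D; (1,4):dx=+2,dy=+5->C; (1,5):dx=+4,dy=+9->C
  (1,6):dx=+1,dy=+2->C; (2,3):dx=-5,dy=+8->D; (2,4):dx=-1,dy=+6->D; (2,5):dx=+1,dy=+10->C
  (2,6):dx=-2,dy=+3->D; (3,4):dx=+4,dy=-2->D; (3,5):dx=+6,dy=+2->C; (3,6):dx=+3,dy=-5->D
  (4,5):dx=+2,dy=+4->C; (4,6):dx=-1,dy=-3->C; (5,6):dx=-3,dy=-7->C
Step 2: C = 8, D = 7, total pairs = 15.
Step 3: tau = (C - D)/(n(n-1)/2) = (8 - 7)/15 = 0.066667.
Step 4: Exact two-sided p-value (enumerate n! = 720 permutations of y under H0): p = 1.000000.
Step 5: alpha = 0.1. fail to reject H0.

tau_b = 0.0667 (C=8, D=7), p = 1.000000, fail to reject H0.


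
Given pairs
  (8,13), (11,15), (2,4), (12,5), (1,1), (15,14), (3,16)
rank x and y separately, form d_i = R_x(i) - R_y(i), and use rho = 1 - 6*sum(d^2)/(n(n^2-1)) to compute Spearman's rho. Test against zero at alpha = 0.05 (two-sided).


Step 1: Rank x and y separately (midranks; no ties here).
rank(x): 8->4, 11->5, 2->2, 12->6, 1->1, 15->7, 3->3
rank(y): 13->4, 15->6, 4->2, 5->3, 1->1, 14->5, 16->7
Step 2: d_i = R_x(i) - R_y(i); compute d_i^2.
  (4-4)^2=0, (5-6)^2=1, (2-2)^2=0, (6-3)^2=9, (1-1)^2=0, (7-5)^2=4, (3-7)^2=16
sum(d^2) = 30.
Step 3: rho = 1 - 6*30 / (7*(7^2 - 1)) = 1 - 180/336 = 0.464286.
Step 4: Under H0, t = rho * sqrt((n-2)/(1-rho^2)) = 1.1722 ~ t(5).
Step 5: Two-sided p-value from the t-distribution with 5 df = 0.293934.
Step 6: alpha = 0.05. fail to reject H0.

rho = 0.4643, p = 0.293934, fail to reject H0 at alpha = 0.05.


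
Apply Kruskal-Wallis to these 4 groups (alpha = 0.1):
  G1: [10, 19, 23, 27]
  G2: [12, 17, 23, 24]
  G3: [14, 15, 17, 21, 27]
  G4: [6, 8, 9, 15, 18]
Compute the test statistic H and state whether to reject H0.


Step 1: Combine all N = 18 observations and assign midranks.
sorted (value, group, rank): (6,G4,1), (8,G4,2), (9,G4,3), (10,G1,4), (12,G2,5), (14,G3,6), (15,G3,7.5), (15,G4,7.5), (17,G2,9.5), (17,G3,9.5), (18,G4,11), (19,G1,12), (21,G3,13), (23,G1,14.5), (23,G2,14.5), (24,G2,16), (27,G1,17.5), (27,G3,17.5)
Step 2: Sum ranks within each group.
R_1 = 48 (n_1 = 4)
R_2 = 45 (n_2 = 4)
R_3 = 53.5 (n_3 = 5)
R_4 = 24.5 (n_4 = 5)
Step 3: H = 12/(N(N+1)) * sum(R_i^2/n_i) - 3(N+1)
     = 12/(18*19) * (48^2/4 + 45^2/4 + 53.5^2/5 + 24.5^2/5) - 3*19
     = 0.035088 * 1774.75 - 57
     = 5.271930.
Step 4: Ties present; correction factor C = 1 - 24/(18^3 - 18) = 0.995872. Corrected H = 5.271930 / 0.995872 = 5.293782.
Step 5: Under H0, H ~ chi^2(3); p-value = 0.151506.
Step 6: alpha = 0.1. fail to reject H0.

H = 5.2938, df = 3, p = 0.151506, fail to reject H0.


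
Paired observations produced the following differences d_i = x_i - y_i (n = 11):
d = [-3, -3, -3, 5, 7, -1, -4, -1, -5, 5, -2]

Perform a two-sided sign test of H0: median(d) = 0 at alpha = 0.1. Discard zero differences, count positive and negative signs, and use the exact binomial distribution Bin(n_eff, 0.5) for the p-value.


Step 1: Discard zero differences. Original n = 11; n_eff = number of nonzero differences = 11.
Nonzero differences (with sign): -3, -3, -3, +5, +7, -1, -4, -1, -5, +5, -2
Step 2: Count signs: positive = 3, negative = 8.
Step 3: Under H0: P(positive) = 0.5, so the number of positives S ~ Bin(11, 0.5).
Step 4: Two-sided exact p-value = sum of Bin(11,0.5) probabilities at or below the observed probability = 0.226562.
Step 5: alpha = 0.1. fail to reject H0.

n_eff = 11, pos = 3, neg = 8, p = 0.226562, fail to reject H0.
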